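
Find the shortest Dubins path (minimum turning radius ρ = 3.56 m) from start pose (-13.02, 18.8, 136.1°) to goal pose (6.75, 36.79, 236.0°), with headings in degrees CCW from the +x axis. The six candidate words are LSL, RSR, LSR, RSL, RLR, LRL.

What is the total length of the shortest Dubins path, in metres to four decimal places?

Let ψ = atan2(Δy, Δx) = atan2(17.99, 19.77) = 42.3011° be the start→goal bearing.
Normalize: d = |goal − start| / ρ = 26.730002/3.56 = 7.508427, α = (θ_start − ψ) mod 360° = 93.7989° = 1.637100 rad, β = (θ_goal − ψ) mod 360° = 193.6989° = 3.380684 rad.
Common terms: sin α = 0.997803, cos α = -0.066255, sin β = -0.236820, cos β = -0.971554, cos(α−β) = -0.171929, d² = 56.376483. Work in radians in the unit-radius frame; every candidate has L = ρ·(t + p + q).
LSL: p² = 2 + d² − 2cos(α−β) + 2d(sin α − sin β) = 77.260488; p = √p² = 8.789795; φ = atan2(cos β − cos α, d + sin α − sin β) = -0.103177 rad; t = (φ − α) mod 2π = 4.542908 rad, q = (β − φ) mod 2π = 3.483861 rad → L = 3.56·(4.542908 + 8.789795 + 3.483861) = 3.56·16.816564 = 59.866967 m
RSR: p² = 2 + d² − 2cos(α−β) + 2d(sin β − sin α) = 40.180195; p = √p² = 6.338785; φ = atan2(cos α − cos β, d − sin α + sin β) = 0.143309 rad; t = (α − φ) mod 2π = 1.493791 rad, q = (φ − β) mod 2π = 3.045810 rad → L = 3.56·(1.493791 + 6.338785 + 3.045810) = 3.56·10.878386 = 38.727055 m
LSR: p² = d² − 2 + 2cos(α−β) + 2d(sin α + sin β) = 65.460196; p = √p² = 8.090748; φ = atan2(−cos α − cos β, d + sin α + sin β) − atan2(−2, p) = 0.367185 rad; t = (φ − α) mod 2π = 5.013270 rad, q = (φ − β) mod 2π = 3.269686 rad → L = 3.56·(5.013270 + 8.090748 + 3.269686) = 3.56·16.373704 = 58.290386 m
RSL: p² = d² − 2 + 2cos(α−β) − 2d(sin α + sin β) = 42.605054; p = √p² = 6.527255; φ = atan2(cos α + cos β, d − sin α − sin β) − atan2(2, p) = -0.449937 rad; t = (α − φ) mod 2π = 2.087036 rad, q = (β − φ) mod 2π = 3.830620 rad → L = 3.56·(2.087036 + 6.527255 + 3.830620) = 3.56·12.444912 = 44.303885 m
RLR: c = (6 − d² + 2cos(α−β) + 2d(sin α − sin β))/8 = -4.022524, |c| > 1 → infeasible
LRL: c = (6 − d² + 2cos(α−β) − 2d(sin α − sin β))/8 = -8.657561, |c| > 1 → infeasible
Shortest: RSR with L = 38.727055 m ≈ 38.7271 m

38.7271 m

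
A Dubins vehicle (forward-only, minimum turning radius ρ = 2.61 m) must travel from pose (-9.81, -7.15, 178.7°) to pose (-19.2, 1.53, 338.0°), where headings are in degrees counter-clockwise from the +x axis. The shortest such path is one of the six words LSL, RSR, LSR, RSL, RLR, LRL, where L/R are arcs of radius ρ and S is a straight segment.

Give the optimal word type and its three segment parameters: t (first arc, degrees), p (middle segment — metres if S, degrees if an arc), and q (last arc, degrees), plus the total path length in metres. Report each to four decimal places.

RSR: t = 17.9964°, p = 11.0476 m, q = 182.7036°, L = 20.1901 m

Let ψ = atan2(Δy, Δx) = atan2(8.68, -9.39) = 137.2501° be the start→goal bearing.
Normalize: d = |goal − start| / ρ = 12.787279/2.61 = 4.899341, α = (θ_start − ψ) mod 360° = 41.4499° = 0.723437 rad, β = (θ_goal − ψ) mod 360° = 200.7499° = 3.503747 rad.
Common terms: sin α = 0.661965, cos α = 0.749535, sin β = -0.354290, cos β = -0.935136, cos(α−β) = -0.935444, d² = 24.003538. Work in radians in the unit-radius frame; every candidate has L = ρ·(t + p + q).
LSL: p² = 2 + d² − 2cos(α−β) + 2d(sin α − sin β) = 37.832381; p = √p² = 6.150803; φ = atan2(cos β − cos α, d + sin α − sin β) = -0.277440 rad; t = (φ − α) mod 2π = 5.282308 rad, q = (β − φ) mod 2π = 3.781187 rad → L = 2.61·(5.282308 + 6.150803 + 3.781187) = 2.61·15.214298 = 39.709318 m
RSR: p² = 2 + d² − 2cos(α−β) + 2d(sin β − sin α) = 17.916471; p = √p² = 4.232785; φ = atan2(cos α − cos β, d − sin α + sin β) = 0.409341 rad; t = (α − φ) mod 2π = 0.314096 rad, q = (φ − β) mod 2π = 3.188780 rad → L = 2.61·(0.314096 + 4.232785 + 3.188780) = 2.61·7.735661 = 20.190075 m
LSR: p² = d² − 2 + 2cos(α−β) + 2d(sin α + sin β) = 23.147463; p = √p² = 4.811181; φ = atan2(−cos α − cos β, d + sin α + sin β) − atan2(−2, p) = 0.429595 rad; t = (φ − α) mod 2π = 5.989343 rad, q = (φ − β) mod 2π = 3.209033 rad → L = 2.61·(5.989343 + 4.811181 + 3.209033) = 2.61·14.009557 = 36.564945 m
RSL: p² = d² − 2 + 2cos(α−β) − 2d(sin α + sin β) = 17.117836; p = √p² = 4.137371; φ = atan2(cos α + cos β, d − sin α − sin β) − atan2(2, p) = -0.490678 rad; t = (α − φ) mod 2π = 1.214115 rad, q = (β − φ) mod 2π = 3.994425 rad → L = 2.61·(1.214115 + 4.137371 + 3.994425) = 2.61·9.345911 = 24.392828 m
RLR: c = (6 − d² + 2cos(α−β) + 2d(sin α − sin β))/8 = -1.239559, |c| > 1 → infeasible
LRL: c = (6 − d² + 2cos(α−β) − 2d(sin α − sin β))/8 = -3.729048, |c| > 1 → infeasible
Shortest: RSR with L = 20.190075 m ≈ 20.1901 m
Convert RSR to answer units (arcs ×180/π): t = 0.314096·180/π = 17.9964°, p = ρ·p = 2.61·4.232785 = 11.0476 m, q = 3.188780·180/π = 182.7036°, L = 20.1901 m.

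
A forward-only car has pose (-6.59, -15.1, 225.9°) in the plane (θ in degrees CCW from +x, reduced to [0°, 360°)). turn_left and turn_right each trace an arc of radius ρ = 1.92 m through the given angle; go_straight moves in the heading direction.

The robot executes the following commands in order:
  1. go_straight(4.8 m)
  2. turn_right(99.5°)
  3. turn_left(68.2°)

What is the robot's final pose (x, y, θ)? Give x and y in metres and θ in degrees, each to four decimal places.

(-14.8839, -17.6316, 194.6000°)

set_pose: (x, y, θ) = (-6.5900, -15.1000, 225.9000°), ρ = 1.92
go_straight(4.8): x += 4.8·cos θ, y += 4.8·sin θ → (-9.9304, -18.5470, 225.9000°)
turn_right(99.5°): centre at ρ to the right, rotate −99.5° → (-12.8546, -18.3502, 126.4000°)
turn_left(68.2°): centre at ρ to the left, rotate +68.2° → (-14.8839, -17.6316, 194.6000°)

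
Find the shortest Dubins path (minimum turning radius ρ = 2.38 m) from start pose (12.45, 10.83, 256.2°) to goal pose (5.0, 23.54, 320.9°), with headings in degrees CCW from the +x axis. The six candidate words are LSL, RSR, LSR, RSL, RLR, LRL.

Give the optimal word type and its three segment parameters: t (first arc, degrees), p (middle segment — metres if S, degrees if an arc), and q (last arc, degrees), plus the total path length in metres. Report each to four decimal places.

RSR: t = 133.3810°, p = 12.2507 m, q = 161.9190°, L = 24.5171 m

Let ψ = atan2(Δy, Δx) = atan2(12.71, -7.45) = 120.3768° be the start→goal bearing.
Normalize: d = |goal − start| / ρ = 14.732501/2.38 = 6.190127, α = (θ_start − ψ) mod 360° = 135.8232° = 2.370562 rad, β = (θ_goal − ψ) mod 360° = 200.5232° = 3.499790 rad.
Common terms: sin α = 0.696875, cos α = -0.717193, sin β = -0.350586, cos β = -0.936530, cos(α−β) = 0.427358, d² = 38.317668. Work in radians in the unit-radius frame; every candidate has L = ρ·(t + p + q).
LSL: p² = 2 + d² − 2cos(α−β) + 2d(sin α − sin β) = 52.430789; p = √p² = 7.240911; φ = atan2(cos β − cos α, d + sin α − sin β) = -0.030296 rad; t = (φ − α) mod 2π = 3.882327 rad, q = (β − φ) mod 2π = 3.530086 rad → L = 2.38·(3.882327 + 7.240911 + 3.530086) = 2.38·14.653324 = 34.874911 m
RSR: p² = 2 + d² − 2cos(α−β) + 2d(sin β − sin α) = 26.495116; p = √p² = 5.147341; φ = atan2(cos α − cos β, d − sin α + sin β) = 0.042625 rad; t = (α − φ) mod 2π = 2.327937 rad, q = (φ − β) mod 2π = 2.826020 rad → L = 2.38·(2.327937 + 5.147341 + 2.826020) = 2.38·10.301298 = 24.517089 m
LSR: p² = d² − 2 + 2cos(α−β) + 2d(sin α + sin β) = 41.459523; p = √p² = 6.438907; φ = atan2(−cos α − cos β, d + sin α + sin β) − atan2(−2, p) = 0.548965 rad; t = (φ − α) mod 2π = 4.461589 rad, q = (φ − β) mod 2π = 3.332361 rad → L = 2.38·(4.461589 + 6.438907 + 3.332361) = 2.38·14.232857 = 33.874199 m
RSL: p² = d² − 2 + 2cos(α−β) − 2d(sin α + sin β) = 32.885245; p = √p² = 5.734566; φ = atan2(cos α + cos β, d − sin α − sin β) − atan2(2, p) = -0.611347 rad; t = (α − φ) mod 2π = 2.981909 rad, q = (β − φ) mod 2π = 4.111137 rad → L = 2.38·(2.981909 + 5.734566 + 4.111137) = 2.38·12.827611 = 30.529715 m
RLR: c = (6 − d² + 2cos(α−β) + 2d(sin α − sin β))/8 = -2.311889, |c| > 1 → infeasible
LRL: c = (6 − d² + 2cos(α−β) − 2d(sin α − sin β))/8 = -5.553849, |c| > 1 → infeasible
Shortest: RSR with L = 24.517089 m ≈ 24.5171 m
Convert RSR to answer units (arcs ×180/π): t = 2.327937·180/π = 133.3810°, p = ρ·p = 2.38·5.147341 = 12.2507 m, q = 2.826020·180/π = 161.9190°, L = 24.5171 m.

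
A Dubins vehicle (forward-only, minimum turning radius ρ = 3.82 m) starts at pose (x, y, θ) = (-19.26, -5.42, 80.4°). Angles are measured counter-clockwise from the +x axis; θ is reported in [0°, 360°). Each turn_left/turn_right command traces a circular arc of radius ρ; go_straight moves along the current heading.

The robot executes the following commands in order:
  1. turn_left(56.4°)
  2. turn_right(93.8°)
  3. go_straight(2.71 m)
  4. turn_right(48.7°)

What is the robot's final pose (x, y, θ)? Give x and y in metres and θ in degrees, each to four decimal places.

set_pose: (x, y, θ) = (-19.2600, -5.4200, 80.4000°), ρ = 3.82
turn_left(56.4°): centre at ρ to the left, rotate +56.4° → (-20.4115, -1.9983, 136.8000°)
turn_right(93.8°): centre at ρ to the right, rotate −93.8° → (-20.4018, 3.5801, 43.0000°)
go_straight(2.71): x += 2.71·cos θ, y += 2.71·sin θ → (-18.4198, 5.4284, 43.0000°)
turn_right(48.7°): centre at ρ to the right, rotate −48.7° → (-15.4352, 6.4357, -5.7000° ≡ 354.3000°)

(-15.4352, 6.4357, 354.3000°)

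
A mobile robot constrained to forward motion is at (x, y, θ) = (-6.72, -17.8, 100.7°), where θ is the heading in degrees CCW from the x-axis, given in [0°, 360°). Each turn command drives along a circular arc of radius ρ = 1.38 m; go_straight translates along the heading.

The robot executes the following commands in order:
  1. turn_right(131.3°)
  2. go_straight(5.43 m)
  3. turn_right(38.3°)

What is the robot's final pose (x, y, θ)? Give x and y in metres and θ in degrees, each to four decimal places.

set_pose: (x, y, θ) = (-6.7200, -17.8000, 100.7000°), ρ = 1.38
turn_right(131.3°): centre at ρ to the right, rotate −131.3° → (-4.6615, -16.3560, -30.6000° ≡ 329.4000°)
go_straight(5.43): x += 5.43·cos θ, y += 5.43·sin θ → (0.0123, -19.1201, 329.4000°)
turn_right(38.3°): centre at ρ to the right, rotate −38.3° → (0.5973, -19.8111, 291.1000°)

(0.5973, -19.8111, 291.1000°)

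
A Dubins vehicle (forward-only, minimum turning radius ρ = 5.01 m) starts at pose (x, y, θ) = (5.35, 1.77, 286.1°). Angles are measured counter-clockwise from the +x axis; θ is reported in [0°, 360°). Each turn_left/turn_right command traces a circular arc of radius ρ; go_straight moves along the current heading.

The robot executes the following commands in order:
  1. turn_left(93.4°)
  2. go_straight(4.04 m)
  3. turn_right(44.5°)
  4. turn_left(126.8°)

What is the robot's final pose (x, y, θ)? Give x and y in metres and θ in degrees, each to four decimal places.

(26.4553, 5.1684, 101.8000°)

set_pose: (x, y, θ) = (5.3500, 1.7700, 286.1000°), ρ = 5.01
turn_left(93.4°): centre at ρ to the left, rotate +93.4° → (11.8359, -1.5633, 379.5000° ≡ 19.5000°)
go_straight(4.04): x += 4.04·cos θ, y += 4.04·sin θ → (15.6441, -0.2147, 19.5000°)
turn_right(44.5°): centre at ρ to the right, rotate −44.5° → (19.4338, -0.3967, -25.0000° ≡ 335.0000°)
turn_left(126.8°): centre at ρ to the left, rotate +126.8° → (26.4553, 5.1684, 461.8000° ≡ 101.8000°)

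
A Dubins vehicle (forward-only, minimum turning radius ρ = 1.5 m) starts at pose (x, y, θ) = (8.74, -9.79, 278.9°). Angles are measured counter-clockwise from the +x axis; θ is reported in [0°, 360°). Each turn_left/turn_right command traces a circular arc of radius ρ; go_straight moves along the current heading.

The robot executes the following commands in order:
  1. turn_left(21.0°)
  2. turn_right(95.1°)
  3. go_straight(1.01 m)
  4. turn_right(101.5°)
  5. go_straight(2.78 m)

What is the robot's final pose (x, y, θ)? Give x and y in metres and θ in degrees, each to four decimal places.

(4.6051, -9.1167, 103.3000°)

set_pose: (x, y, θ) = (8.7400, -9.7900, 278.9000°), ρ = 1.5
turn_left(21.0°): centre at ρ to the left, rotate +21.0° → (8.9216, -10.3057, 299.9000°)
turn_right(95.1°): centre at ρ to the right, rotate −95.1° → (8.2504, -12.4151, 204.8000°)
go_straight(1.01): x += 1.01·cos θ, y += 1.01·sin θ → (7.3336, -12.8387, 204.8000°)
turn_right(101.5°): centre at ρ to the right, rotate −101.5° → (5.2446, -11.8221, 103.3000°)
go_straight(2.78): x += 2.78·cos θ, y += 2.78·sin θ → (4.6051, -9.1167, 103.3000°)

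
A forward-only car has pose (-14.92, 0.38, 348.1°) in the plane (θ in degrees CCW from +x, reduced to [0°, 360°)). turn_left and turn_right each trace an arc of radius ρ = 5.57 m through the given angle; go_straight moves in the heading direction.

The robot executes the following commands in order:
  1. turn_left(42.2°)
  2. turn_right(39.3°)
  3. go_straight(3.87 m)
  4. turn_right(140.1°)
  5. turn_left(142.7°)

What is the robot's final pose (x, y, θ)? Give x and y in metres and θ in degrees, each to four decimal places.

set_pose: (x, y, θ) = (-14.9200, 0.3800, 348.1000°), ρ = 5.57
turn_left(42.2°): centre at ρ to the left, rotate +42.2° → (-10.9612, 1.0212, 390.3000° ≡ 30.3000°)
turn_right(39.3°): centre at ρ to the right, rotate −39.3° → (-7.2797, 1.7135, -9.0000° ≡ 351.0000°)
go_straight(3.87): x += 3.87·cos θ, y += 3.87·sin θ → (-3.4573, 1.1081, 351.0000°)
turn_right(140.1°): centre at ρ to the right, rotate −140.1° → (-1.4682, -9.1728, 210.9000°)
turn_left(142.7°): centre at ρ to the left, rotate +142.7° → (0.7713, -19.4875, 353.6000°)

(0.7713, -19.4875, 353.6000°)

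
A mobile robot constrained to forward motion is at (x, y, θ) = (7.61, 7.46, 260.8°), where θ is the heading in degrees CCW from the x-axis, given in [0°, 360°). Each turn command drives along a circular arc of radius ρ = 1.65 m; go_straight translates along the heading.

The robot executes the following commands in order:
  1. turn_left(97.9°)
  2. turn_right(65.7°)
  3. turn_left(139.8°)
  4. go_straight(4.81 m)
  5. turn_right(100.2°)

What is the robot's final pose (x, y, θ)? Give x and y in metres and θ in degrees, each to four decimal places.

(17.5357, 10.2704, 332.6000°)

set_pose: (x, y, θ) = (7.6100, 7.4600, 260.8000°), ρ = 1.65
turn_left(97.9°): centre at ρ to the left, rotate +97.9° → (9.2013, 5.5466, 358.7000°)
turn_right(65.7°): centre at ρ to the right, rotate −65.7° → (10.6827, 4.5418, 293.0000°)
turn_left(139.8°): centre at ρ to the left, rotate +139.8° → (13.7778, 4.6985, 432.8000° ≡ 72.8000°)
go_straight(4.81): x += 4.81·cos θ, y += 4.81·sin θ → (15.2001, 9.2934, 72.8000°)
turn_right(100.2°): centre at ρ to the right, rotate −100.2° → (17.5357, 10.2704, -27.4000° ≡ 332.6000°)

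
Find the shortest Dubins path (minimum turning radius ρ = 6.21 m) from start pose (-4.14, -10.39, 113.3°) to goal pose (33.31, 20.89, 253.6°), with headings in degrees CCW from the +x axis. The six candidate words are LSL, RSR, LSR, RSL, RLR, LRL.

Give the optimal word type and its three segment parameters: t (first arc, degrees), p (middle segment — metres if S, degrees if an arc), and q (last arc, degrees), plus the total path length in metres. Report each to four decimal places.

RSR: t = 63.4448°, p = 40.0004 m, q = 156.2552°, L = 63.8126 m

Let ψ = atan2(Δy, Δx) = atan2(31.28, 37.45) = 39.8702° be the start→goal bearing.
Normalize: d = |goal − start| / ρ = 48.794886/6.21 = 7.857470, α = (θ_start − ψ) mod 360° = 73.4298° = 1.281591 rad, β = (θ_goal − ψ) mod 360° = 213.7298° = 3.730288 rad.
Common terms: sin α = 0.958471, cos α = 0.285190, sin β = -0.555277, cos β = -0.831666, cos(α−β) = -0.769400, d² = 61.739828. Work in radians in the unit-radius frame; every candidate has L = ρ·(t + p + q).
LSL: p² = 2 + d² − 2cos(α−β) + 2d(sin α − sin β) = 89.067081; p = √p² = 9.437536; φ = atan2(cos β − cos α, d + sin α − sin β) = -0.118620 rad; t = (φ − α) mod 2π = 4.882974 rad, q = (β − φ) mod 2π = 3.848908 rad → L = 6.21·(4.882974 + 9.437536 + 3.848908) = 6.21·18.169418 = 112.832086 m
RSR: p² = 2 + d² − 2cos(α−β) + 2d(sin β − sin α) = 41.490174; p = √p² = 6.441287; φ = atan2(cos α − cos β, d − sin α + sin β) = 0.174271 rad; t = (α − φ) mod 2π = 1.107321 rad, q = (φ − β) mod 2π = 2.727168 rad → L = 6.21·(1.107321 + 6.441287 + 2.727168) = 6.21·10.275775 = 63.812563 m
LSR: p² = d² − 2 + 2cos(α−β) + 2d(sin α + sin β) = 64.537200; p = √p² = 8.033505; φ = atan2(−cos α − cos β, d + sin α + sin β) − atan2(−2, p) = 0.310055 rad; t = (φ − α) mod 2π = 5.311649 rad, q = (φ − β) mod 2π = 2.862952 rad → L = 6.21·(5.311649 + 8.033505 + 2.862952) = 6.21·16.208105 = 100.652333 m
RSL: p² = d² − 2 + 2cos(α−β) − 2d(sin α + sin β) = 51.864857; p = √p² = 7.201726; φ = atan2(cos α + cos β, d − sin α − sin β) − atan2(2, p) = -0.344064 rad; t = (α − φ) mod 2π = 1.625656 rad, q = (β − φ) mod 2π = 4.074353 rad → L = 6.21·(1.625656 + 7.201726 + 4.074353) = 6.21·12.901735 = 80.119773 m
RLR: c = (6 − d² + 2cos(α−β) + 2d(sin α − sin β))/8 = -4.186272, |c| > 1 → infeasible
LRL: c = (6 − d² + 2cos(α−β) − 2d(sin α − sin β))/8 = -10.133385, |c| > 1 → infeasible
Shortest: RSR with L = 63.812563 m ≈ 63.8126 m
Convert RSR to answer units (arcs ×180/π): t = 1.107321·180/π = 63.4448°, p = ρ·p = 6.21·6.441287 = 40.0004 m, q = 2.727168·180/π = 156.2552°, L = 63.8126 m.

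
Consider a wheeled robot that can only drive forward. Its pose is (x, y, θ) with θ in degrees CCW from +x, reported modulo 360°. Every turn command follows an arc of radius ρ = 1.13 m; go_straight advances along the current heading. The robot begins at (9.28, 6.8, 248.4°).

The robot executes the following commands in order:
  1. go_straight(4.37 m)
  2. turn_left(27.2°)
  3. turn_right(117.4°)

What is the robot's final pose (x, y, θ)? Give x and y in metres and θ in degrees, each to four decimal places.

(6.0531, 1.0512, 158.2000°)

set_pose: (x, y, θ) = (9.2800, 6.8000, 248.4000°), ρ = 1.13
go_straight(4.37): x += 4.37·cos θ, y += 4.37·sin θ → (7.6713, 2.7369, 248.4000°)
turn_left(27.2°): centre at ρ to the left, rotate +27.2° → (7.5973, 2.2106, 275.6000°)
turn_right(117.4°): centre at ρ to the right, rotate −117.4° → (6.0531, 1.0512, 158.2000°)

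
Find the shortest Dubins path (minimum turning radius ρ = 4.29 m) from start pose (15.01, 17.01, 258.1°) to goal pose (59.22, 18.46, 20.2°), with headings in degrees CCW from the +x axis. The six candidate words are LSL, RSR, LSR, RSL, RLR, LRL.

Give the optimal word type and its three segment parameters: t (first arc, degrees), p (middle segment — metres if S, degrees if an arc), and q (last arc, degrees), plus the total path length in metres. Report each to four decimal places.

LSL: t = 111.2740°, p = 39.0524 m, q = 10.8260°, L = 48.1946 m

Let ψ = atan2(Δy, Δx) = atan2(1.45, 44.21) = 1.8785° be the start→goal bearing.
Normalize: d = |goal − start| / ρ = 44.233772/4.29 = 10.310903, α = (θ_start − ψ) mod 360° = 256.2215° = 4.471909 rad, β = (θ_goal − ψ) mod 360° = 18.3215° = 0.319770 rad.
Common terms: sin α = -0.971224, cos α = -0.238169, sin β = 0.314348, cos β = 0.949308, cos(α−β) = -0.531399, d² = 106.314712. Work in radians in the unit-radius frame; every candidate has L = ρ·(t + p + q).
LSL: p² = 2 + d² − 2cos(α−β) + 2d(sin α − sin β) = 82.866692; p = √p² = 9.103114; φ = atan2(cos β − cos α, d + sin α − sin β) = 0.130820 rad; t = (φ − α) mod 2π = 1.942097 rad, q = (β − φ) mod 2π = 0.188950 rad → L = 4.29·(1.942097 + 9.103114 + 0.188950) = 4.29·11.234161 = 48.194552 m
RSR: p² = 2 + d² − 2cos(α−β) + 2d(sin β − sin α) = 135.888328; p = √p² = 11.657115; φ = atan2(cos α − cos β, d − sin α + sin β) = -0.102044 rad; t = (α − φ) mod 2π = 4.573953 rad, q = (φ − β) mod 2π = 5.861371 rad → L = 4.29·(4.573953 + 11.657115 + 5.861371) = 4.29·22.092438 = 94.776561 m
LSR: p² = d² − 2 + 2cos(α−β) + 2d(sin α + sin β) = 89.705963; p = √p² = 9.471323; φ = atan2(−cos α − cos β, d + sin α + sin β) − atan2(−2, p) = 0.134577 rad; t = (φ − α) mod 2π = 1.945854 rad, q = (φ − β) mod 2π = 6.097992 rad → L = 4.29·(1.945854 + 9.471323 + 6.097992) = 4.29·17.515169 = 75.140075 m
RSL: p² = d² − 2 + 2cos(α−β) − 2d(sin α + sin β) = 116.797868; p = √p² = 10.807306; φ = atan2(cos α + cos β, d − sin α − sin β) − atan2(2, p) = -0.118242 rad; t = (α − φ) mod 2π = 4.590150 rad, q = (β − φ) mod 2π = 0.438012 rad → L = 4.29·(4.590150 + 10.807306 + 0.438012) = 4.29·15.835468 = 67.934158 m
RLR: c = (6 − d² + 2cos(α−β) + 2d(sin α − sin β))/8 = -15.986041, |c| > 1 → infeasible
LRL: c = (6 − d² + 2cos(α−β) − 2d(sin α − sin β))/8 = -9.358336, |c| > 1 → infeasible
Shortest: LSL with L = 48.194552 m ≈ 48.1946 m
Convert LSL to answer units (arcs ×180/π): t = 1.942097·180/π = 111.2740°, p = ρ·p = 4.29·9.103114 = 39.0524 m, q = 0.188950·180/π = 10.8260°, L = 48.1946 m.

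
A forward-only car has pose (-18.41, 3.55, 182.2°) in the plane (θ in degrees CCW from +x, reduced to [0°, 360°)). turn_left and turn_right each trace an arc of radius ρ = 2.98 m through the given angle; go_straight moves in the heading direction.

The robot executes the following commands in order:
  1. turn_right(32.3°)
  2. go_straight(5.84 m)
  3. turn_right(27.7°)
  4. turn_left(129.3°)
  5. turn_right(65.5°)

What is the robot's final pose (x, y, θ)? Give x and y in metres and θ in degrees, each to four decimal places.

(-33.9607, 5.2081, 186.0000°)

set_pose: (x, y, θ) = (-18.4100, 3.5500, 182.2000°), ρ = 2.98
turn_right(32.3°): centre at ρ to the right, rotate −32.3° → (-20.0189, 3.9497, 149.9000°)
go_straight(5.84): x += 5.84·cos θ, y += 5.84·sin θ → (-25.0714, 6.8785, 149.9000°)
turn_right(27.7°): centre at ρ to the right, rotate −27.7° → (-26.0985, 7.8687, 122.2000°)
turn_left(129.3°): centre at ρ to the left, rotate +129.3° → (-31.4462, 7.2263, 251.5000°)
turn_right(65.5°): centre at ρ to the right, rotate −65.5° → (-33.9607, 5.2081, 186.0000°)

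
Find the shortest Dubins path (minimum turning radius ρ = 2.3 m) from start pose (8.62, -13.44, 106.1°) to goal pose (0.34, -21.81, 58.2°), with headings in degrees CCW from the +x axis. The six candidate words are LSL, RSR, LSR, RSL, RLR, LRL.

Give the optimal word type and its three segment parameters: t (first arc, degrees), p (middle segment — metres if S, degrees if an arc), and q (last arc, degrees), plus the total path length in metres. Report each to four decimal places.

Let ψ = atan2(Δy, Δx) = atan2(-8.37, -8.28) = -134.6903° be the start→goal bearing.
Normalize: d = |goal − start| / ρ = 11.773500/2.3 = 5.118913, α = (θ_start − ψ) mod 360° = 240.7903° = 4.202583 rad, β = (θ_goal − ψ) mod 360° = 192.8903° = 3.366571 rad.
Common terms: sin α = -0.872839, cos α = -0.488007, sin β = -0.223085, cos β = -0.974799, cos(α−β) = 0.670427, d² = 26.203270. Work in radians in the unit-radius frame; every candidate has L = ρ·(t + p + q).
LSL: p² = 2 + d² − 2cos(α−β) + 2d(sin α − sin β) = 20.210344; p = √p² = 4.495592; φ = atan2(cos β − cos α, d + sin α − sin β) = -0.108495 rad; t = (φ − α) mod 2π = 1.972107 rad, q = (β − φ) mod 2π = 3.475065 rad → L = 2.3·(1.972107 + 4.495592 + 3.475065) = 2.3·9.942764 = 22.868358 m
RSR: p² = 2 + d² − 2cos(α−β) + 2d(sin β − sin α) = 33.514490; p = √p² = 5.789170; φ = atan2(cos α − cos β, d − sin α + sin β) = 0.084186 rad; t = (α − φ) mod 2π = 4.118397 rad, q = (φ − β) mod 2π = 3.000801 rad → L = 2.3·(4.118397 + 5.789170 + 3.000801) = 2.3·12.908368 = 29.689247 m
LSR: p² = d² − 2 + 2cos(α−β) + 2d(sin α + sin β) = 14.324240; p = √p² = 3.784738; φ = atan2(−cos α − cos β, d + sin α + sin β) − atan2(−2, p) = 0.834888 rad; t = (φ − α) mod 2π = 2.915490 rad, q = (φ − β) mod 2π = 3.751502 rad → L = 2.3·(2.915490 + 3.784738 + 3.751502) = 2.3·10.451730 = 24.038979 m
RSL: p² = d² − 2 + 2cos(α−β) − 2d(sin α + sin β) = 36.764008; p = √p² = 6.063333; φ = atan2(cos α + cos β, d − sin α − sin β) − atan2(2, p) = -0.549779 rad; t = (α − φ) mod 2π = 4.752363 rad, q = (β − φ) mod 2π = 3.916350 rad → L = 2.3·(4.752363 + 6.063333 + 3.916350) = 2.3·14.732046 = 33.883706 m
RLR: c = (6 − d² + 2cos(α−β) + 2d(sin α − sin β))/8 = -3.189311, |c| > 1 → infeasible
LRL: c = (6 − d² + 2cos(α−β) − 2d(sin α − sin β))/8 = -1.526293, |c| > 1 → infeasible
Shortest: LSL with L = 22.868358 m ≈ 22.8684 m
Convert LSL to answer units (arcs ×180/π): t = 1.972107·180/π = 112.9934°, p = ρ·p = 2.3·4.495592 = 10.3399 m, q = 3.475065·180/π = 199.1066°, L = 22.8684 m.

LSL: t = 112.9934°, p = 10.3399 m, q = 199.1066°, L = 22.8684 m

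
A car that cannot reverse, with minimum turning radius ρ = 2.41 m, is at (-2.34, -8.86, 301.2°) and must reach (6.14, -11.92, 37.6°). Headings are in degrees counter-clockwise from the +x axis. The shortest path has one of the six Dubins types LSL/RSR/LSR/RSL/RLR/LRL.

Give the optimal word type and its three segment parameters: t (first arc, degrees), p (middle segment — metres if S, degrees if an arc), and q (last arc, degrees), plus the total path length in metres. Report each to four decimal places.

Let ψ = atan2(Δy, Δx) = atan2(-3.06, 8.48) = -19.8419° be the start→goal bearing.
Normalize: d = |goal − start| / ρ = 9.015209/2.41 = 3.740751, α = (θ_start − ψ) mod 360° = 321.0419° = 5.603239 rad, β = (θ_goal − ψ) mod 360° = 57.4419° = 1.002551 rad.
Common terms: sin α = -0.628751, cos α = 0.777606, sin β = 0.842846, cos β = 0.538154, cos(α−β) = -0.111469, d² = 13.993216. Work in radians in the unit-radius frame; every candidate has L = ρ·(t + p + q).
LSL: p² = 2 + d² − 2cos(α−β) + 2d(sin α − sin β) = 5.206392; p = √p² = 2.281752; φ = atan2(cos β − cos α, d + sin α − sin β) = -0.105136 rad; t = (φ − α) mod 2π = 0.574811 rad, q = (β − φ) mod 2π = 1.107687 rad → L = 2.41·(0.574811 + 2.281752 + 1.107687) = 2.41·3.964249 = 9.553841 m
RSR: p² = 2 + d² − 2cos(α−β) + 2d(sin β − sin α) = 27.225917; p = √p² = 5.217846; φ = atan2(cos α − cos β, d − sin α + sin β) = 0.045907 rad; t = (α − φ) mod 2π = 5.557332 rad, q = (φ − β) mod 2π = 5.326542 rad → L = 2.41·(5.557332 + 5.217846 + 5.326542) = 2.41·16.101719 = 38.805143 m
LSR: p² = d² − 2 + 2cos(α−β) + 2d(sin α + sin β) = 13.372030; p = √p² = 3.656779; φ = atan2(−cos α − cos β, d + sin α + sin β) − atan2(−2, p) = 0.179306 rad; t = (φ − α) mod 2π = 0.859253 rad, q = (φ − β) mod 2π = 5.459941 rad → L = 2.41·(0.859253 + 3.656779 + 5.459941) = 2.41·9.975972 = 24.042092 m
RSL: p² = d² − 2 + 2cos(α−β) − 2d(sin α + sin β) = 10.168527; p = √p² = 3.188813; φ = atan2(cos α + cos β, d − sin α − sin β) − atan2(2, p) = -0.203079 rad; t = (α − φ) mod 2π = 5.806318 rad, q = (β − φ) mod 2π = 1.205630 rad → L = 2.41·(5.806318 + 3.188813 + 1.205630) = 2.41·10.200761 = 24.583834 m
RLR: c = (6 − d² + 2cos(α−β) + 2d(sin α − sin β))/8 = -2.403240, |c| > 1 → infeasible
LRL: c = (6 − d² + 2cos(α−β) − 2d(sin α − sin β))/8 = 0.349201; p = 2π − arccos c = 5.069107 rad; φ = atan2(cos β − cos α, d + sin α − sin β) = -0.105136 rad; t = (φ − α + p/2) mod 2π = 3.109364 rad, q = (β − α − t + p) mod 2π = 3.642240 rad → L = 2.41·(3.109364 + 5.069107 + 3.642240) = 2.41·11.820712 = 28.487916 m
Shortest: LSL with L = 9.553841 m ≈ 9.5538 m
Convert LSL to answer units (arcs ×180/π): t = 0.574811·180/π = 32.9342°, p = ρ·p = 2.41·2.281752 = 5.4990 m, q = 1.107687·180/π = 63.4658°, L = 9.5538 m.

LSL: t = 32.9342°, p = 5.4990 m, q = 63.4658°, L = 9.5538 m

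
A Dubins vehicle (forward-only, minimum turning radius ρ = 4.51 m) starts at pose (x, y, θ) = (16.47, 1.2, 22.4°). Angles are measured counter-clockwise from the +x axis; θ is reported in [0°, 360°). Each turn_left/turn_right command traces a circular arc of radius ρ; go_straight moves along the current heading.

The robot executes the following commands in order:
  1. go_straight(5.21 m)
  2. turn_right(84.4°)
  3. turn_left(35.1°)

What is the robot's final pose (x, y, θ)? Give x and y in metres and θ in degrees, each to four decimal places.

(28.9292, -0.7717, 333.1000°)

set_pose: (x, y, θ) = (16.4700, 1.2000, 22.4000°), ρ = 4.51
go_straight(5.21): x += 5.21·cos θ, y += 5.21·sin θ → (21.2869, 3.1854, 22.4000°)
turn_right(84.4°): centre at ρ to the right, rotate −84.4° → (26.9876, 1.1330, -62.0000° ≡ 298.0000°)
turn_left(35.1°): centre at ρ to the left, rotate +35.1° → (28.9292, -0.7717, 333.1000°)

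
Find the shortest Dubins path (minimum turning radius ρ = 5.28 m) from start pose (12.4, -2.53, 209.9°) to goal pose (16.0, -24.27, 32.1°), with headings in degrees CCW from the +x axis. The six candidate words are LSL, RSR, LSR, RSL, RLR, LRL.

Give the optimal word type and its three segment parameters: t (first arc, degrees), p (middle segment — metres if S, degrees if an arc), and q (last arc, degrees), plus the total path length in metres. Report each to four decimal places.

Let ψ = atan2(Δy, Δx) = atan2(-21.74, 3.60) = -80.5975° be the start→goal bearing.
Normalize: d = |goal − start| / ρ = 22.036052/5.28 = 4.173495, α = (θ_start − ψ) mod 360° = 290.4975° = 5.070138 rad, β = (θ_goal − ψ) mod 360° = 112.6975° = 1.966943 rad.
Common terms: sin α = -0.936687, cos α = 0.350167, sin β = 0.922555, cos β = -0.385866, cos(α−β) = -0.999263, d² = 17.418058. Work in radians in the unit-radius frame; every candidate has L = ρ·(t + p + q).
LSL: p² = 2 + d² − 2cos(α−β) + 2d(sin α − sin β) = 5.897510; p = √p² = 2.428479; φ = atan2(cos β − cos α, d + sin α − sin β) = -0.307927 rad; t = (φ − α) mod 2π = 0.905120 rad, q = (β − φ) mod 2π = 2.274870 rad → L = 5.28·(0.905120 + 2.428479 + 2.274870) = 5.28·5.608469 = 29.612715 m
RSR: p² = 2 + d² − 2cos(α−β) + 2d(sin β − sin α) = 36.935659; p = √p² = 6.077471; φ = atan2(cos α − cos β, d − sin α + sin β) = 0.121406 rad; t = (α − φ) mod 2π = 4.948732 rad, q = (φ − β) mod 2π = 4.437649 rad → L = 5.28·(4.948732 + 6.077471 + 4.437649) = 5.28·15.463852 = 81.649139 m
LSR: p² = d² − 2 + 2cos(α−β) + 2d(sin α + sin β) = 13.301568; p = √p² = 3.647132; φ = atan2(−cos α − cos β, d + sin α + sin β) − atan2(−2, p) = 0.510178 rad; t = (φ − α) mod 2π = 1.723225 rad, q = (φ − β) mod 2π = 4.826421 rad → L = 5.28·(1.723225 + 3.647132 + 4.826421) = 5.28·10.196778 = 53.838986 m
RSL: p² = d² − 2 + 2cos(α−β) − 2d(sin α + sin β) = 13.537497; p = √p² = 3.679334; φ = atan2(cos α + cos β, d − sin α − sin β) − atan2(2, p) = -0.506423 rad; t = (α − φ) mod 2π = 5.576561 rad, q = (β − φ) mod 2π = 2.473366 rad → L = 5.28·(5.576561 + 3.679334 + 2.473366) = 5.28·11.729261 = 61.930497 m
RLR: c = (6 − d² + 2cos(α−β) + 2d(sin α − sin β))/8 = -3.616957, |c| > 1 → infeasible
LRL: c = (6 − d² + 2cos(α−β) − 2d(sin α − sin β))/8 = 0.262811; p = 2π − arccos c = 4.978324 rad; φ = atan2(cos β − cos α, d + sin α − sin β) = -0.307927 rad; t = (φ − α + p/2) mod 2π = 3.394282 rad, q = (β − α − t + p) mod 2π = 4.764032 rad → L = 5.28·(3.394282 + 4.978324 + 4.764032) = 5.28·13.136637 = 69.361445 m
Shortest: LSL with L = 29.612715 m ≈ 29.6127 m
Convert LSL to answer units (arcs ×180/π): t = 0.905120·180/π = 51.8596°, p = ρ·p = 5.28·2.428479 = 12.8224 m, q = 2.274870·180/π = 130.3404°, L = 29.6127 m.

LSL: t = 51.8596°, p = 12.8224 m, q = 130.3404°, L = 29.6127 m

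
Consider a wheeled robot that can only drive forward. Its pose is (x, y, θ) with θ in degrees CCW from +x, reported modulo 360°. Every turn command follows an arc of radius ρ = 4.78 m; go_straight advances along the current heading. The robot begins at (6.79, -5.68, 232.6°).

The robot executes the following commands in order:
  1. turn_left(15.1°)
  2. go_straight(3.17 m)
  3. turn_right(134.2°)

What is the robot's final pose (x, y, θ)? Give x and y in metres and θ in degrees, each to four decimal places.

(-3.8441, -9.7946, 113.5000°)

set_pose: (x, y, θ) = (6.7900, -5.6800, 232.6000°), ρ = 4.78
turn_left(15.1°): centre at ρ to the left, rotate +15.1° → (6.1648, -6.7695, 247.7000°)
go_straight(3.17): x += 3.17·cos θ, y += 3.17·sin θ → (4.9619, -9.7024, 247.7000°)
turn_right(134.2°): centre at ρ to the right, rotate −134.2° → (-3.8441, -9.7946, 113.5000°)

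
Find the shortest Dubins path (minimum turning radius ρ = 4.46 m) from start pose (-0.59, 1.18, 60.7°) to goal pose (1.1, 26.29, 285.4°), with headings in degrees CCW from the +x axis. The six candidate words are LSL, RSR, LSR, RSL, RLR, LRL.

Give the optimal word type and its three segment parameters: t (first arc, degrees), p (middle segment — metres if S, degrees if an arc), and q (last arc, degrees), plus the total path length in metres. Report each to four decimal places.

LSR: t = 50.1079°, p = 19.8703 m, q = 185.4079°, L = 38.2032 m

Let ψ = atan2(Δy, Δx) = atan2(25.11, 1.69) = 86.1496° be the start→goal bearing.
Normalize: d = |goal − start| / ρ = 25.166808/4.46 = 5.642782, α = (θ_start − ψ) mod 360° = 334.5504° = 5.839006 rad, β = (θ_goal − ψ) mod 360° = 199.2504° = 3.477576 rad.
Common terms: sin α = -0.429717, cos α = 0.902964, sin β = -0.329698, cos β = -0.944087, cos(α−β) = -0.710799, d² = 31.840988. Work in radians in the unit-radius frame; every candidate has L = ρ·(t + p + q).
LSL: p² = 2 + d² − 2cos(α−β) + 2d(sin α − sin β) = 34.133815; p = √p² = 5.842415; φ = atan2(cos β − cos α, d + sin α − sin β) = -0.321663 rad; t = (φ − α) mod 2π = 0.122516 rad, q = (β − φ) mod 2π = 3.799239 rad → L = 4.46·(0.122516 + 5.842415 + 3.799239) = 4.46·9.764170 = 43.548198 m
RSR: p² = 2 + d² − 2cos(α−β) + 2d(sin β − sin α) = 36.391359; p = √p² = 6.032525; φ = atan2(cos α − cos β, d − sin α + sin β) = 0.311180 rad; t = (α − φ) mod 2π = 5.527827 rad, q = (φ − β) mod 2π = 3.116789 rad → L = 4.46·(5.527827 + 6.032525 + 3.116789) = 4.46·14.677141 = 65.460048 m
LSR: p² = d² − 2 + 2cos(α−β) + 2d(sin α + sin β) = 19.848971; p = √p² = 4.455218; φ = atan2(−cos α − cos β, d + sin α + sin β) − atan2(−2, p) = 0.430369 rad; t = (φ − α) mod 2π = 0.874548 rad, q = (φ − β) mod 2π = 3.235979 rad → L = 4.46·(0.874548 + 4.455218 + 3.235979) = 4.46·8.565746 = 38.203225 m
RSL: p² = d² − 2 + 2cos(α−β) − 2d(sin α + sin β) = 36.989807; p = √p² = 6.081925; φ = atan2(cos α + cos β, d − sin α − sin β) − atan2(2, p) = -0.324127 rad; t = (α − φ) mod 2π = 6.163134 rad, q = (β − φ) mod 2π = 3.801703 rad → L = 4.46·(6.163134 + 6.081925 + 3.801703) = 4.46·16.046761 = 71.568555 m
RLR: c = (6 − d² + 2cos(α−β) + 2d(sin α − sin β))/8 = -3.548920, |c| > 1 → infeasible
LRL: c = (6 − d² + 2cos(α−β) − 2d(sin α − sin β))/8 = -3.266727, |c| > 1 → infeasible
Shortest: LSR with L = 38.203225 m ≈ 38.2032 m
Convert LSR to answer units (arcs ×180/π): t = 0.874548·180/π = 50.1079°, p = ρ·p = 4.46·4.455218 = 19.8703 m, q = 3.235979·180/π = 185.4079°, L = 38.2032 m.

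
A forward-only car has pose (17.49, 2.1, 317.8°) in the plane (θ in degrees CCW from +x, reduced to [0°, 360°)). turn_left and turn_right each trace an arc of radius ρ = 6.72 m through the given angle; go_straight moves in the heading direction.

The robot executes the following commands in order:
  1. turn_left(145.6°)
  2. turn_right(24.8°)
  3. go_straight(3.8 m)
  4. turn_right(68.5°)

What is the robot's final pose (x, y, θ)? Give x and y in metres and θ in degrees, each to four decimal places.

set_pose: (x, y, θ) = (17.4900, 2.1000, 317.8000°), ρ = 6.72
turn_left(145.6°): centre at ρ to the left, rotate +145.6° → (28.5410, 8.6356, 463.4000° ≡ 103.4000°)
turn_right(24.8°): centre at ρ to the right, rotate −24.8° → (28.4906, 11.5212, 78.6000°)
go_straight(3.8): x += 3.8·cos θ, y += 3.8·sin θ → (29.2417, 15.2462, 78.6000°)
turn_right(68.5°): centre at ρ to the right, rotate −68.5° → (34.6507, 20.5338, 10.1000°)

(34.6507, 20.5338, 10.1000°)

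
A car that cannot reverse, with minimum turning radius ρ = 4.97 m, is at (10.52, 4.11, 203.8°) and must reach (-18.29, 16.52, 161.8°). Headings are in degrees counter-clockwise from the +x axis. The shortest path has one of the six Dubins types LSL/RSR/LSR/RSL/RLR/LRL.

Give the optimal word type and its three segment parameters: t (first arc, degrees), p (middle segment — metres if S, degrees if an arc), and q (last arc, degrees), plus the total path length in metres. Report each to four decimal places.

RSL: t = 50.5110°, p = 26.7426 m, q = 8.5110°, L = 31.8623 m

Let ψ = atan2(Δy, Δx) = atan2(12.41, -28.81) = 156.6959° be the start→goal bearing.
Normalize: d = |goal − start| / ρ = 31.369160/4.97 = 6.311702, α = (θ_start − ψ) mod 360° = 47.1041° = 0.822122 rad, β = (θ_goal − ψ) mod 360° = 5.1041° = 0.089084 rad.
Common terms: sin α = 0.732592, cos α = 0.680668, sin β = 0.088966, cos β = 0.996035, cos(α−β) = 0.743145, d² = 39.837585. Work in radians in the unit-radius frame; every candidate has L = ρ·(t + p + q).
LSL: p² = 2 + d² − 2cos(α−β) + 2d(sin α − sin β) = 48.476046; p = √p² = 6.962474; φ = atan2(cos β − cos α, d + sin α − sin β) = 0.045311 rad; t = (φ − α) mod 2π = 5.506374 rad, q = (β − φ) mod 2π = 0.043773 rad → L = 4.97·(5.506374 + 6.962474 + 0.043773) = 4.97·12.512621 = 62.187727 m
RSR: p² = 2 + d² − 2cos(α−β) + 2d(sin β − sin α) = 32.226545; p = √p² = 5.676843; φ = atan2(cos α − cos β, d − sin α + sin β) = -0.055582 rad; t = (α − φ) mod 2π = 0.877704 rad, q = (φ − β) mod 2π = 6.138520 rad → L = 4.97·(0.877704 + 5.676843 + 6.138520) = 4.97·12.693066 = 63.084540 m
LSR: p² = d² − 2 + 2cos(α−β) + 2d(sin α + sin β) = 49.694729; p = √p² = 7.049449; φ = atan2(−cos α − cos β, d + sin α + sin β) − atan2(−2, p) = 0.045582 rad; t = (φ − α) mod 2π = 5.506646 rad, q = (φ − β) mod 2π = 6.239684 rad → L = 4.97·(5.506646 + 7.049449 + 6.239684) = 4.97·18.795779 = 93.415020 m
RSL: p² = d² − 2 + 2cos(α−β) − 2d(sin α + sin β) = 28.953020; p = √p² = 5.380801; φ = atan2(cos α + cos β, d − sin α − sin β) − atan2(2, p) = -0.059462 rad; t = (α − φ) mod 2π = 0.881584 rad, q = (β − φ) mod 2π = 0.148545 rad → L = 4.97·(0.881584 + 5.380801 + 0.148545) = 4.97·6.410930 = 31.862321 m
RLR: c = (6 − d² + 2cos(α−β) + 2d(sin α − sin β))/8 = -3.028318, |c| > 1 → infeasible
LRL: c = (6 − d² + 2cos(α−β) − 2d(sin α − sin β))/8 = -5.059506, |c| > 1 → infeasible
Shortest: RSL with L = 31.862321 m ≈ 31.8623 m
Convert RSL to answer units (arcs ×180/π): t = 0.881584·180/π = 50.5110°, p = ρ·p = 4.97·5.380801 = 26.7426 m, q = 0.148545·180/π = 8.5110°, L = 31.8623 m.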